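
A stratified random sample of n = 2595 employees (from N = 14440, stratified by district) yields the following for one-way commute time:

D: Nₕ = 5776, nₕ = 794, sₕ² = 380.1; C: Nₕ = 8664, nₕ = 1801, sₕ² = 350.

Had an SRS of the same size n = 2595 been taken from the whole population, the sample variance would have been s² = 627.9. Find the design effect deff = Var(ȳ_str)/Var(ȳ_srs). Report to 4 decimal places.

0.6121

Var(ȳ_str) = Σ Wₕ²(1−fₕ)sₕ²/nₕ with Wₕ = Nₕ/14440:
  D: (5776/14440)²·(1−794/5776)·380.1/794 = 0.066065373
  C: (8664/14440)²·(1−1801/8664)·350/1801 = 0.055418196
  → Var(ȳ_str) = 0.12148357.
Var(ȳ_srs) = (1 − 2595/14440)·627.9/2595 = 0.19848194.
deff = 0.12148357 / 0.19848194 = 0.6121.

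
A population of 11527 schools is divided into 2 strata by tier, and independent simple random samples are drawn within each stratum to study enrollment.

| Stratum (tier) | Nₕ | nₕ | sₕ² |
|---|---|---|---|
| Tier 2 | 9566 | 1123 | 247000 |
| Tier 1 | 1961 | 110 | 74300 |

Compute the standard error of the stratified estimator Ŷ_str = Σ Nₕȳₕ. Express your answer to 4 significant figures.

Var(Ŷ_str) = Σₕ Nₕ²(1 − fₕ)sₕ²/nₕ.
Tier 2: 9566²·(1 − 1123/9566)·247000/1123 = 1.7764147 × 10^10.
Tier 1: 1961²·(1 − 110/1961)·74300/110 = 2.4517723 × 10^9.
Sum = 2.0215919 × 10^10.
SE = √(2.0215919 × 10^10) = 142200.

142200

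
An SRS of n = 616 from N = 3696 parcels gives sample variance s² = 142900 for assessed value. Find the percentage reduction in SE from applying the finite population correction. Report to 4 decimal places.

8.7129

f = n/N = 616/3696 = 0.16666667.
SE_no-fpc = √(s²/n) = 15.230907; SE_fpc = √((1−f)s²/n) = 13.903852.
Ratio = √(1−f) = 0.91287093. Reduction = 100·(1 − 0.91287093) = 8.7129%.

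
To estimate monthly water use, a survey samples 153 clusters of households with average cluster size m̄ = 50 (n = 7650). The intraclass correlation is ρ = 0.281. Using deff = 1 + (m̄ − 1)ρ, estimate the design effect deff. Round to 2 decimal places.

deff = 1 + (50 − 1)·0.281 = 1 + 13.769 = 14.769.

14.77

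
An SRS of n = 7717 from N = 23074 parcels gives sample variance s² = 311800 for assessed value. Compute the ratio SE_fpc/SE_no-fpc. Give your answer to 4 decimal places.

0.8158

f = n/N = 7717/23074 = 0.33444570.
SE_no-fpc = √(s²/n) = 6.3564379; SE_fpc = √((1−f)s²/n) = 5.1856781.
Ratio = √(1−f) = 0.81581512.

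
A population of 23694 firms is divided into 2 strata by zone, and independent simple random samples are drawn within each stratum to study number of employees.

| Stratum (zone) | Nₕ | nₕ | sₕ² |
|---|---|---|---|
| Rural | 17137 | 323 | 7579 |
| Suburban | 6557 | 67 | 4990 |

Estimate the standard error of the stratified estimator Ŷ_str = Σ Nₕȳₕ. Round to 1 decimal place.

99651.7

Var(Ŷ_str) = Σₕ Nₕ²(1 − fₕ)sₕ²/nₕ.
Rural: 17137²·(1 − 323/17137)·7579/323 = 6.7610668 × 10^9.
Suburban: 6557²·(1 − 67/6557)·4990/67 = 3.1693896 × 10^9.
Sum = 9.9304564 × 10^9.
SE = √(9.9304564 × 10^9) = 99651.7.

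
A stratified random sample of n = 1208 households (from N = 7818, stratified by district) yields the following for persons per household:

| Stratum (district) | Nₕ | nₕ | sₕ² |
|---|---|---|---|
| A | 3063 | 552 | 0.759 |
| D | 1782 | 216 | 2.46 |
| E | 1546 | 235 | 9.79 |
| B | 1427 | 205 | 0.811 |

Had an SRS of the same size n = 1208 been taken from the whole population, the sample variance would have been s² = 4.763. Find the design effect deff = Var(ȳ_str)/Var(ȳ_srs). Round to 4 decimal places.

Var(ȳ_str) = Σ Wₕ²(1−fₕ)sₕ²/nₕ with Wₕ = Nₕ/7818:
  A: (3063/7818)²·(1−552/3063)·0.759/552 = 1.7302349 × 10^-4
  D: (1782/7818)²·(1−216/1782)·2.46/216 = 5.199834 × 10^-4
  E: (1546/7818)²·(1−235/1546)·9.79/235 = 0.0013814516
  B: (1427/7818)²·(1−205/1427)·0.811/205 = 1.12868 × 10^-4
  → Var(ȳ_str) = 0.0021873265.
Var(ȳ_srs) = (1 − 1208/7818)·4.763/1208 = 0.0033336457.
deff = 0.0021873265 / 0.0033336457 = 0.6561.

0.6561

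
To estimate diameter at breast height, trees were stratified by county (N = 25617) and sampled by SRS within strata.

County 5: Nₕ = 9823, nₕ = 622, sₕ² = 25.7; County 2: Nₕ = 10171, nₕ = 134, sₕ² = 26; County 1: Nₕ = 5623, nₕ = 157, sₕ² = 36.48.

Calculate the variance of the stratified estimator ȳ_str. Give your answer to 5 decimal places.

0.04676

Var(ȳ_str) = Σₕ Wₕ²(1 − fₕ)sₕ²/nₕ with Wₕ = Nₕ/N, N = 25617.
County 5: Wₕ = 0.38345630; term = 0.38345630²·(1 − 0.06332078)·25.7/622 = 0.0056906959.
County 2: Wₕ = 0.39704103; term = 0.39704103²·(1 − 0.01317471)·26/134 = 0.030184195.
County 1: Wₕ = 0.21950267; term = 0.21950267²·(1 − 0.02792104)·36.48/157 = 0.010882692.
Sum = 0.046757583.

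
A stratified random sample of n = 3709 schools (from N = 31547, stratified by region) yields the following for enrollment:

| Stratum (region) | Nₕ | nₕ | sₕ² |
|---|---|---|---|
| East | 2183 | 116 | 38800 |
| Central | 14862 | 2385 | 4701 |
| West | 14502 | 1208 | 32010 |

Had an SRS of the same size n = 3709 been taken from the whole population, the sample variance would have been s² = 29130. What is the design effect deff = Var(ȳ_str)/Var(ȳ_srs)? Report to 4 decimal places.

Var(ȳ_str) = Σ Wₕ²(1−fₕ)sₕ²/nₕ with Wₕ = Nₕ/31547:
  East: (2183/31547)²·(1−116/2183)·38800/116 = 1.5165328
  Central: (14862/31547)²·(1−2385/14862)·4701/2385 = 0.36725961
  West: (14502/31547)²·(1−1208/14502)·32010/1208 = 5.1331763
  → Var(ȳ_str) = 7.0169687.
Var(ȳ_srs) = (1 − 3709/31547)·29130/3709 = 6.9304848.
deff = 7.0169687 / 6.9304848 = 1.0125.

1.0125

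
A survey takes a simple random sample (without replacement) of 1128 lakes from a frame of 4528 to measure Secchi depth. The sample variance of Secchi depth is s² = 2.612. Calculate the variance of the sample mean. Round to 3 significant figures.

Under SRS without replacement, Var(ȳ) = (1 − f)·s²/n with f = n/N = 1128/4528 = 0.24911661.
Var(ȳ) = (1 − 0.24911661)·2.612/1128 = 0.75088339·0.0023156028 = 0.0017387477.

0.00174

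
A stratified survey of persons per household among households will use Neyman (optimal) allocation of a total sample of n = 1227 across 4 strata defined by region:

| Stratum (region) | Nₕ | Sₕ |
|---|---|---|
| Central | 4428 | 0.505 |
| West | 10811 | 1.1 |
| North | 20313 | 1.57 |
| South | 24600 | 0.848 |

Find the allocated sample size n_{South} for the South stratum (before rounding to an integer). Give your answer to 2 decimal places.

382.72

Neyman allocation: nₕ = n·NₕSₕ / Σⱼ NⱼSⱼ.
Σ NⱼSⱼ = 4428·0.505 + 10811·1.1 + 20313·1.57 + 24600·0.848 = 66880.45.
n_{South} = 1227·24600·0.848 / 66880.45 = 382.72.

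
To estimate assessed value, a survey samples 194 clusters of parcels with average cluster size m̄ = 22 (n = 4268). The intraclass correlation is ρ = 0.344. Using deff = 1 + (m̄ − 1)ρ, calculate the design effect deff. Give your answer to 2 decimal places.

8.22

deff = 1 + (22 − 1)·0.344 = 1 + 7.224 = 8.224.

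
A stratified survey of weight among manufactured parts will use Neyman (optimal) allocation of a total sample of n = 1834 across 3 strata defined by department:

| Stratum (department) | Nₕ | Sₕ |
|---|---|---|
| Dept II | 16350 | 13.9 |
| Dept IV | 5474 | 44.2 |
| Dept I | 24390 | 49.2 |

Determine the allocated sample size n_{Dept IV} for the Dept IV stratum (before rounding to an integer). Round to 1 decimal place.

265.8

Neyman allocation: nₕ = n·NₕSₕ / Σⱼ NⱼSⱼ.
Σ NⱼSⱼ = 16350·13.9 + 5474·44.2 + 24390·49.2 = 1.6692038 × 10^6.
n_{Dept IV} = 1834·5474·44.2 / (1.6692038 × 10^6) = 265.8.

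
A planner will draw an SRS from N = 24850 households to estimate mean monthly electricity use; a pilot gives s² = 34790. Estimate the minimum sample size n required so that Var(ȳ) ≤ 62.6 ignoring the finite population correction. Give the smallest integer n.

556

Without fpc, n₀ = s²/D = 34790/62.6 = 555.7508.
Rounding up, n = 556.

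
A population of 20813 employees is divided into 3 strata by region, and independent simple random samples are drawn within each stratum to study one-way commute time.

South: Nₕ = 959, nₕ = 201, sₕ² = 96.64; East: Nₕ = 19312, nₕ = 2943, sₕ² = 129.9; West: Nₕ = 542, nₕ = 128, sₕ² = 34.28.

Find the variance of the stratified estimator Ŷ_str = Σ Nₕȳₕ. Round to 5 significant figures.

Var(Ŷ_str) = Σₕ Nₕ²(1 − fₕ)sₕ²/nₕ.
South: 959²·(1 − 201/959)·96.64/201 = 349501.2.
East: 19312²·(1 − 2943/19312)·129.9/2943 = 1.3953022 × 10^7.
West: 542²·(1 − 128/542)·34.28/128 = 60093.911.
Sum = 1.4362617 × 10^7.

1.4363 × 10^7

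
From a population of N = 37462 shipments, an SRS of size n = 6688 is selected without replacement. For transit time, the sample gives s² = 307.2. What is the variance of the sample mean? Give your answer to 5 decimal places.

Under SRS without replacement, Var(ȳ) = (1 − f)·s²/n with f = n/N = 6688/37462 = 0.17852757.
Var(ȳ) = (1 − 0.17852757)·307.2/6688 = 0.82147243·0.045933014 = 0.037732705.

0.03773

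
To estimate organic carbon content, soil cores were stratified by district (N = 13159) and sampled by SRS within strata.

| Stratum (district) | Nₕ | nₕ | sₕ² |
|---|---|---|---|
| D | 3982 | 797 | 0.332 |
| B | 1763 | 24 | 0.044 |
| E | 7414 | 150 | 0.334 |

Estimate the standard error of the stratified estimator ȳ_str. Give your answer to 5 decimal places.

Var(ȳ_str) = Σₕ Wₕ²(1 − fₕ)sₕ²/nₕ with Wₕ = Nₕ/N, N = 13159.
D: Wₕ = 0.30260658; term = 0.30260658²·(1 − 0.20015068)·0.332/797 = 3.0510174 × 10^-5.
B: Wₕ = 0.13397675; term = 0.13397675²·(1 − 0.01361316)·0.044/24 = 3.2459928 × 10^-5.
E: Wₕ = 0.56341667; term = 0.56341667²·(1 − 0.02023199)·0.334/150 = 6.9252882 × 10^-4.
Sum = 7.5549892 × 10^-4.
SE = √(7.5549892 × 10^-4) = 0.02749.

0.02749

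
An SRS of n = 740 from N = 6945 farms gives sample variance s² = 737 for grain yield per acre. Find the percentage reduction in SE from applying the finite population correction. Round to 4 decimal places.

f = n/N = 740/6945 = 0.10655148.
SE_no-fpc = √(s²/n) = 0.99797091; SE_fpc = √((1−f)s²/n) = 0.94330612.
Ratio = √(1−f) = 0.94522406. Reduction = 100·(1 − 0.94522406) = 5.4776%.

5.4776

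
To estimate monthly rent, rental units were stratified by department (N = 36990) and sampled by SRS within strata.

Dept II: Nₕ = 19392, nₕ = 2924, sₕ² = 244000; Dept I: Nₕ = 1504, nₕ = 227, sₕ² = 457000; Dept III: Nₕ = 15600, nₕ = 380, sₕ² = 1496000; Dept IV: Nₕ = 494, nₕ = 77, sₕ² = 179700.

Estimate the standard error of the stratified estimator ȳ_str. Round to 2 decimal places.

26.57

Var(ȳ_str) = Σₕ Wₕ²(1 − fₕ)sₕ²/nₕ with Wₕ = Nₕ/N, N = 36990.
Dept II: Wₕ = 0.52424980; term = 0.52424980²·(1 − 0.15078383)·244000/2924 = 19.476336.
Dept I: Wₕ = 0.04065964; term = 0.04065964²·(1 − 0.15093085)·457000/227 = 2.8259236.
Dept III: Wₕ = 0.42173560; term = 0.42173560²·(1 − 0.02435897)·1496000/380 = 683.15395.
Dept IV: Wₕ = 0.01335496; term = 0.01335496²·(1 − 0.15587045)·179700/77 = 0.35135949.
Sum = 705.80757.
SE = √(705.80757) = 26.57.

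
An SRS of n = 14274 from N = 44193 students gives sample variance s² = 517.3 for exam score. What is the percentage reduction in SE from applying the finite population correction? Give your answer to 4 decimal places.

17.7195

f = n/N = 14274/44193 = 0.32299233.
SE_no-fpc = √(s²/n) = 0.19036995; SE_fpc = √((1−f)s²/n) = 0.1566373.
Ratio = √(1−f) = 0.82280476. Reduction = 100·(1 − 0.82280476) = 17.7195%.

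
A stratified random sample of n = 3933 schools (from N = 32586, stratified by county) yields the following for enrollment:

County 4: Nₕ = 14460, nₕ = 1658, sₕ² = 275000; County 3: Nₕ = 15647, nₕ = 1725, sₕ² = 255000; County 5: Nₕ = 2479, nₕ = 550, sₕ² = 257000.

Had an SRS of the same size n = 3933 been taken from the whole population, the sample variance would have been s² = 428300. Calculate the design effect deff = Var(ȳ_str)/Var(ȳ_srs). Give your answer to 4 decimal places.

0.6407

Var(ȳ_str) = Σ Wₕ²(1−fₕ)sₕ²/nₕ with Wₕ = Nₕ/32586:
  County 4: (14460/32586)²·(1−1658/14460)·275000/1658 = 28.915598
  County 3: (15647/32586)²·(1−1725/15647)·255000/1725 = 30.326458
  County 5: (2479/32586)²·(1−550/2479)·257000/550 = 2.1043457
  → Var(ȳ_str) = 61.346402.
Var(ȳ_srs) = (1 − 3933/32586)·428300/3933 = 95.755378.
deff = 61.346402 / 95.755378 = 0.6407.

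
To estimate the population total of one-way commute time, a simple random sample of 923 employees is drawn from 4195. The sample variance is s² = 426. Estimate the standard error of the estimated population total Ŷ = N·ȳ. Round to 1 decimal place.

Var(Ŷ) = N²·Var(ȳ) = N²·(1 − n/N)·s²/n.
f = 923/4195 = 0.22002384; Var(ȳ) = 0.77997616·426/923 = 0.359989.
Var(Ŷ) = 4195² · 0.359989 = 6.3350954 × 10^6.
SE(Ŷ) = √(6.3350954 × 10^6) = 2517.0.

2517.0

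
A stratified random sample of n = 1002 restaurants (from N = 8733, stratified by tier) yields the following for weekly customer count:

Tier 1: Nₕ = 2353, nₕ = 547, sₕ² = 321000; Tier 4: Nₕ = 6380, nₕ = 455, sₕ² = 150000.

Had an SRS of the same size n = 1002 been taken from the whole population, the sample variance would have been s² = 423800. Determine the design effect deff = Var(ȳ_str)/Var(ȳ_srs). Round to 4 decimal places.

Var(ȳ_str) = Σ Wₕ²(1−fₕ)sₕ²/nₕ with Wₕ = Nₕ/8733:
  Tier 1: (2353/8733)²·(1−547/2353)·321000/547 = 32.698698
  Tier 4: (6380/8733)²·(1−455/6380)·150000/455 = 163.40373
  → Var(ȳ_str) = 196.10243.
Var(ȳ_srs) = (1 − 1002/8733)·423800/1002 = 374.42552.
deff = 196.10243 / 374.42552 = 0.5237.

0.5237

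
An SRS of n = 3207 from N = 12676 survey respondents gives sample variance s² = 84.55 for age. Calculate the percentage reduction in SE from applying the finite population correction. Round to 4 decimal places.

13.5707

f = n/N = 3207/12676 = 0.25299779.
SE_no-fpc = √(s²/n) = 0.16237057; SE_fpc = √((1−f)s²/n) = 0.14033573.
Ratio = √(1−f) = 0.86429290. Reduction = 100·(1 − 0.86429290) = 13.5707%.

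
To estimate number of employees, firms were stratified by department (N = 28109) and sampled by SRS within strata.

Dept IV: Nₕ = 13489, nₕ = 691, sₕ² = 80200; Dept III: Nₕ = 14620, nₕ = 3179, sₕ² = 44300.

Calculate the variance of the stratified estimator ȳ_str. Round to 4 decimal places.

28.3088

Var(ȳ_str) = Σₕ Wₕ²(1 − fₕ)sₕ²/nₕ with Wₕ = Nₕ/N, N = 28109.
Dept IV: Wₕ = 0.47988189; term = 0.47988189²·(1 − 0.05122693)·80200/691 = 25.358724.
Dept III: Wₕ = 0.52011811; term = 0.52011811²·(1 − 0.21744186)·44300/3179 = 2.9500798.
Sum = 28.308804.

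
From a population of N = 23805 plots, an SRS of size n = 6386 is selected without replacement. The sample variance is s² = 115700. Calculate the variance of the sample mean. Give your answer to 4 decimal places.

Under SRS without replacement, Var(ȳ) = (1 − f)·s²/n with f = n/N = 6386/23805 = 0.26826297.
Var(ȳ) = (1 − 0.26826297)·115700/6386 = 0.73173703·18.117758 = 13.257434.

13.2574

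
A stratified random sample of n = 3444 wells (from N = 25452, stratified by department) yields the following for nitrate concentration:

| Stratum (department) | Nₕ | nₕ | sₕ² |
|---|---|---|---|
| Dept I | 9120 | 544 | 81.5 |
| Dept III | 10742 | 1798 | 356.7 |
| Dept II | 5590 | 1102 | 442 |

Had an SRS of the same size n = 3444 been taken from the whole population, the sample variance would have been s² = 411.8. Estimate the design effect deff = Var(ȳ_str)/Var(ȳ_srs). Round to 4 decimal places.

Var(ȳ_str) = Σ Wₕ²(1−fₕ)sₕ²/nₕ with Wₕ = Nₕ/25452:
  Dept I: (9120/25452)²·(1−544/9120)·81.5/544 = 0.018088164
  Dept III: (10742/25452)²·(1−1798/10742)·356.7/1798 = 0.029422972
  Dept II: (5590/25452)²·(1−1102/5590)·442/1102 = 0.01553322
  → Var(ȳ_str) = 0.063044356.
Var(ȳ_srs) = (1 − 3444/25452)·411.8/3444 = 0.10339079.
deff = 0.063044356 / 0.10339079 = 0.6098.

0.6098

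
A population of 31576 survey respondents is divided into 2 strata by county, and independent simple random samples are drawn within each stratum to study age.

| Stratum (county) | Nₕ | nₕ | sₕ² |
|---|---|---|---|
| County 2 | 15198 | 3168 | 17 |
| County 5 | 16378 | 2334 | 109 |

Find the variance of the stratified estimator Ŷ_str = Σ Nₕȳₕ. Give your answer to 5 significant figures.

Var(Ŷ_str) = Σₕ Nₕ²(1 − fₕ)sₕ²/nₕ.
County 2: 15198²·(1 − 3168/15198)·17/3168 = 981105.74.
County 5: 16378²·(1 − 2334/16378)·109/2334 = 1.0741807 × 10^7.
Sum = 1.1722913 × 10^7.

1.1723 × 10^7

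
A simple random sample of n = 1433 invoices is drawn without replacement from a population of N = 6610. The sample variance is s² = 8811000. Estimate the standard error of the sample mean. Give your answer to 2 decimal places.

Under SRS without replacement, Var(ȳ) = (1 − f)·s²/n with f = n/N = 1433/6610 = 0.21679274.
Var(ȳ) = (1 − 0.21679274)·8811000/1433 = 0.78320726·6148.6392 = 4815.6589.
SE(ȳ) = √(4815.6589) = 69.39.

69.39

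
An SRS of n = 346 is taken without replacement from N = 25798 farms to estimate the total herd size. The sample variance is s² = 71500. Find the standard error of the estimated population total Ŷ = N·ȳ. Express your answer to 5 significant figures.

Var(Ŷ) = N²·Var(ȳ) = N²·(1 − n/N)·s²/n.
f = 346/25798 = 0.01341189; Var(ȳ) = 0.98658811·71500/346 = 203.87587.
Var(Ŷ) = 25798² · 203.87587 = 1.3568689 × 10^11.
SE(Ŷ) = √(1.3568689 × 10^11) = 368360.

368360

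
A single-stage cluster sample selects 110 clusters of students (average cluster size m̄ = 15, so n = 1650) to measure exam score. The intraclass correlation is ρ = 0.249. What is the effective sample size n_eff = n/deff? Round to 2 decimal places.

367.81

deff = 1 + (15 − 1)·0.249 = 1 + 3.486 = 4.486.
n_eff = 1650 / 4.486 = 367.81.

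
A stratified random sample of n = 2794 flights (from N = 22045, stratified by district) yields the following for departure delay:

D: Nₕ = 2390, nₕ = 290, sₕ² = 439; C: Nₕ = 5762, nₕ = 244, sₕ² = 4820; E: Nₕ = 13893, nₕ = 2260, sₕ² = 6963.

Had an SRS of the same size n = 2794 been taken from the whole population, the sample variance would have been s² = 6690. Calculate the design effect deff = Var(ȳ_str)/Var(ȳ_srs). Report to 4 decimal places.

1.1156

Var(ȳ_str) = Σ Wₕ²(1−fₕ)sₕ²/nₕ with Wₕ = Nₕ/22045:
  D: (2390/22045)²·(1−290/2390)·439/290 = 0.015633763
  C: (5762/22045)²·(1−244/5762)·4820/244 = 1.2923851
  E: (13893/22045)²·(1−2260/13893)·6963/2260 = 1.0246027
  → Var(ȳ_str) = 2.3326216.
Var(ȳ_srs) = (1 − 2794/22045)·6690/2794 = 2.0909464.
deff = 2.3326216 / 2.0909464 = 1.1156.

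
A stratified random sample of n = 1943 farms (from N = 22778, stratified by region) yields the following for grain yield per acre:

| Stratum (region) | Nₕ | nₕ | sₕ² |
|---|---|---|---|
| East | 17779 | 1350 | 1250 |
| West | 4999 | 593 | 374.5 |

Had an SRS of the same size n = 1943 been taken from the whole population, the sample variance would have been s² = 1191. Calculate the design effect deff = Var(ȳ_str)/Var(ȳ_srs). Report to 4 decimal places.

0.9775

Var(ȳ_str) = Σ Wₕ²(1−fₕ)sₕ²/nₕ with Wₕ = Nₕ/22778:
  East: (17779/22778)²·(1−1350/17779)·1250/1350 = 0.52127095
  West: (4999/22778)²·(1−593/4999)·374.5/593 = 0.0268098
  → Var(ȳ_str) = 0.54808075.
Var(ȳ_srs) = (1 − 1943/22778)·1191/1943 = 0.56068234.
deff = 0.54808075 / 0.56068234 = 0.9775.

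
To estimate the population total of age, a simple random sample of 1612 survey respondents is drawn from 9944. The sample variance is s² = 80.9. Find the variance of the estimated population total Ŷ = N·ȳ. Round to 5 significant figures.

4.1581 × 10^6

Var(Ŷ) = N²·Var(ȳ) = N²·(1 − n/N)·s²/n.
f = 1612/9944 = 0.16210780; Var(ȳ) = 0.83789220·80.9/1612 = 0.042050545.
Var(Ŷ) = 9944² · 0.042050545 = 4.1580898 × 10^6.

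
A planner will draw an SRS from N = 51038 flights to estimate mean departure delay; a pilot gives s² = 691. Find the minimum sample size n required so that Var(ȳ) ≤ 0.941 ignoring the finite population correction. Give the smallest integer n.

Without fpc, n₀ = s²/D = 691/0.941 = 734.3252.
Rounding up, n = 735.

735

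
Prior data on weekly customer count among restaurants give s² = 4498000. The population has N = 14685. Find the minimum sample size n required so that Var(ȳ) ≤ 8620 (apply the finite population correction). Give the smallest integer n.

504

Without fpc, n₀ = s²/D = 4498000/8620 = 521.8097.
With fpc, (1 − n/N)·s²/n ≤ D requires n ≥ n₀/(1 + n₀/N) = 521.8097/(1 + 521.8097/14685) = 503.9042.
Rounding up, n = 504.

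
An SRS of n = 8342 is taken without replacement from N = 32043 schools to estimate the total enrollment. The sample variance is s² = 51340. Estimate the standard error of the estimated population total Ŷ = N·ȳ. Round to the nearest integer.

68366

Var(Ŷ) = N²·Var(ȳ) = N²·(1 − n/N)·s²/n.
f = 8342/32043 = 0.26033767; Var(ȳ) = 0.73966233·51340/8342 = 4.5521774.
Var(Ŷ) = 32043² · 4.5521774 = 4.6739657 × 10^9.
SE(Ŷ) = √(4.6739657 × 10^9) = 68366.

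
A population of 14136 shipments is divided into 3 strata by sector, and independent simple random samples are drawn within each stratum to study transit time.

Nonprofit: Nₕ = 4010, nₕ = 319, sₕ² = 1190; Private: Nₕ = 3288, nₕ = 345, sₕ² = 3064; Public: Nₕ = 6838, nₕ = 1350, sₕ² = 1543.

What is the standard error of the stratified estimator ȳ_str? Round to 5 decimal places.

Var(ȳ_str) = Σₕ Wₕ²(1 − fₕ)sₕ²/nₕ with Wₕ = Nₕ/N, N = 14136.
Nonprofit: Wₕ = 0.28367289; term = 0.28367289²·(1 − 0.07955112)·1190/319 = 0.27630683.
Private: Wₕ = 0.23259762; term = 0.23259762²·(1 − 0.10492701)·3064/345 = 0.43006952.
Public: Wₕ = 0.48372949; term = 0.48372949²·(1 − 0.19742615)·1543/1350 = 0.21464575.
Sum = 0.9210221.
SE = √(0.9210221) = 0.95970.

0.95970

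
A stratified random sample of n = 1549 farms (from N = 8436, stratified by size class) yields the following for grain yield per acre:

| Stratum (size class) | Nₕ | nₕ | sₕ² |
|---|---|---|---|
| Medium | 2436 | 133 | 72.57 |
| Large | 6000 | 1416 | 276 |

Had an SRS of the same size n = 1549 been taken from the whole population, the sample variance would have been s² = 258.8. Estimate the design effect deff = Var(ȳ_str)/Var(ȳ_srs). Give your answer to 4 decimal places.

0.8676

Var(ȳ_str) = Σ Wₕ²(1−fₕ)sₕ²/nₕ with Wₕ = Nₕ/8436:
  Medium: (2436/8436)²·(1−133/2436)·72.57/133 = 0.043013379
  Large: (6000/8436)²·(1−1416/6000)·276/1416 = 0.0753301
  → Var(ȳ_str) = 0.11834348.
Var(ȳ_srs) = (1 − 1549/8436)·258.8/1549 = 0.13639749.
deff = 0.11834348 / 0.13639749 = 0.8676.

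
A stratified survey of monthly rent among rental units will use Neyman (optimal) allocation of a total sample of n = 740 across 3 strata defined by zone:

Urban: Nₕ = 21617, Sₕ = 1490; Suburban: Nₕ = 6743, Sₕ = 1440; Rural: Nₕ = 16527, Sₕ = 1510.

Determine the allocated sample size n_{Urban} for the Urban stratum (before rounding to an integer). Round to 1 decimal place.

Neyman allocation: nₕ = n·NₕSₕ / Σⱼ NⱼSⱼ.
Σ NⱼSⱼ = 21617·1490 + 6743·1440 + 16527·1510 = 6.687502 × 10^7.
n_{Urban} = 740·21617·1490 / (6.687502 × 10^7) = 356.4.

356.4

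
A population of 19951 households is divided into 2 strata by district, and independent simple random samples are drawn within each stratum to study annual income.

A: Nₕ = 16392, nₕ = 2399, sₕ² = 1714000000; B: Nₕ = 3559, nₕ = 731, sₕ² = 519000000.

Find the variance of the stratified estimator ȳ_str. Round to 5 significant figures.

Var(ȳ_str) = Σₕ Wₕ²(1 − fₕ)sₕ²/nₕ with Wₕ = Nₕ/N, N = 19951.
A: Wₕ = 0.82161295; term = 0.82161295²·(1 − 0.14635188)·1714000000/2399 = 411712.46.
B: Wₕ = 0.17838705; term = 0.17838705²·(1 − 0.20539477)·519000000/731 = 17952.628.
Sum = 429665.09.

429670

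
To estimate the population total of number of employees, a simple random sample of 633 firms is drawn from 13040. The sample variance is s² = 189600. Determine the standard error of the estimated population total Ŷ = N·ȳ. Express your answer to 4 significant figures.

220100

Var(Ŷ) = N²·Var(ȳ) = N²·(1 − n/N)·s²/n.
f = 633/13040 = 0.04854294; Var(ȳ) = 0.95145706·189600/633 = 284.98619.
Var(Ŷ) = 13040² · 284.98619 = 4.8459508 × 10^10.
SE(Ŷ) = √(4.8459508 × 10^10) = 220100.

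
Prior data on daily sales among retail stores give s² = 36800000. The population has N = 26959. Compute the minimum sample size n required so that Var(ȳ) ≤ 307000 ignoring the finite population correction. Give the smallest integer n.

120

Without fpc, n₀ = s²/D = 36800000/307000 = 119.8697.
Rounding up, n = 120.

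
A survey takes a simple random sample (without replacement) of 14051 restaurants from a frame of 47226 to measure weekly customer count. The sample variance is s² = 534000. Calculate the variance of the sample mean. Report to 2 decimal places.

26.70

Under SRS without replacement, Var(ȳ) = (1 − f)·s²/n with f = n/N = 14051/47226 = 0.29752679.
Var(ȳ) = (1 − 0.29752679)·534000/14051 = 0.70247321·38.004412 = 26.697082.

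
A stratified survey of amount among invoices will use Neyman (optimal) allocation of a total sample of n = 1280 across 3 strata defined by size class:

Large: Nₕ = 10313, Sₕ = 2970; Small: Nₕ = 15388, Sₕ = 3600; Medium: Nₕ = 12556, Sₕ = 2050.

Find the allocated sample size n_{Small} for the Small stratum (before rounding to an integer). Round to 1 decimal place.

634.4

Neyman allocation: nₕ = n·NₕSₕ / Σⱼ NⱼSⱼ.
Σ NⱼSⱼ = 10313·2970 + 15388·3600 + 12556·2050 = 1.1176621 × 10^8.
n_{Small} = 1280·15388·3600 / (1.1176621 × 10^8) = 634.4.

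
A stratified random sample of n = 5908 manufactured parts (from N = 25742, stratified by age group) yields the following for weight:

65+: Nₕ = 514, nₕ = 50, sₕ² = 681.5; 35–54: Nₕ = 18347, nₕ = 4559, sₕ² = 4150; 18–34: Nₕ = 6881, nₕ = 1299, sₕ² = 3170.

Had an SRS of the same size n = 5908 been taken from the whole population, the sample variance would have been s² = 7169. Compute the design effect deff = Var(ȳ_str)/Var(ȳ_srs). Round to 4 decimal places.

Var(ȳ_str) = Σ Wₕ²(1−fₕ)sₕ²/nₕ with Wₕ = Nₕ/25742:
  65+: (514/25742)²·(1−50/514)·681.5/50 = 0.0049056028
  35–54: (18347/25742)²·(1−4559/18347)·4150/4559 = 0.34750437
  18–34: (6881/25742)²·(1−1299/6881)·3170/1299 = 0.1414513
  → Var(ȳ_str) = 0.49386127.
Var(ȳ_srs) = (1 − 5908/25742)·7169/5908 = 0.93494511.
deff = 0.49386127 / 0.93494511 = 0.5282.

0.5282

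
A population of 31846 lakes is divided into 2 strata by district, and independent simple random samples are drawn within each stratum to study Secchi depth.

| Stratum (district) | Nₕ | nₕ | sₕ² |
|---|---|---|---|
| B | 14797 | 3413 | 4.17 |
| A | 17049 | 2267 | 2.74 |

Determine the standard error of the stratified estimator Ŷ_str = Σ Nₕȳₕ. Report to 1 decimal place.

Var(Ŷ_str) = Σₕ Nₕ²(1 − fₕ)sₕ²/nₕ.
B: 14797²·(1 − 3413/14797)·4.17/3413 = 205810.88.
A: 17049²·(1 − 2267/17049)·2.74/2267 = 304600.88.
Sum = 510411.76.
SE = √(510411.76) = 714.4.

714.4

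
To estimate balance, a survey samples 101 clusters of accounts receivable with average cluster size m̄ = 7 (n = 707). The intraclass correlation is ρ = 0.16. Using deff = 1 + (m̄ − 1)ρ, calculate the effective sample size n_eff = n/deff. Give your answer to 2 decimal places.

deff = 1 + (7 − 1)·0.16 = 1 + 0.96 = 1.96.
n_eff = 707 / 1.96 = 360.71.

360.71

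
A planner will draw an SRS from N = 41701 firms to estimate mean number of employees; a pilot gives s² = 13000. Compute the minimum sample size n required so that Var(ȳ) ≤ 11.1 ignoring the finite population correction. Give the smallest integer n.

Without fpc, n₀ = s²/D = 13000/11.1 = 1171.1712.
Rounding up, n = 1172.

1172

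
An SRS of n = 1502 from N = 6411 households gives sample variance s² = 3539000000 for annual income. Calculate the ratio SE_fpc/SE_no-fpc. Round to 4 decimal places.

0.8751

f = n/N = 1502/6411 = 0.23428482.
SE_no-fpc = √(s²/n) = 1534.9892; SE_fpc = √((1−f)s²/n) = 1343.1946.
Ratio = √(1−f) = 0.87505153.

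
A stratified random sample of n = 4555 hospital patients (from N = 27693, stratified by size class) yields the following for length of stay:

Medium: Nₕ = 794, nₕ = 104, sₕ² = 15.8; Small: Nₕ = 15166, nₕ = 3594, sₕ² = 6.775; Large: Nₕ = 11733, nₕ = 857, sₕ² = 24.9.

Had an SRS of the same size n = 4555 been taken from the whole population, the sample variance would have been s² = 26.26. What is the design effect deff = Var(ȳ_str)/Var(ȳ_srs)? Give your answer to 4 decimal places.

Var(ȳ_str) = Σ Wₕ²(1−fₕ)sₕ²/nₕ with Wₕ = Nₕ/27693:
  Medium: (794/27693)²·(1−104/794)·15.8/104 = 1.0853088 × 10^-4
  Small: (15166/27693)²·(1−3594/15166)·6.775/3594 = 4.3139061 × 10^-4
  Large: (11733/27693)²·(1−857/11733)·24.9/857 = 0.0048345581
  → Var(ȳ_str) = 0.0053744796.
Var(ȳ_srs) = (1 − 4555/27693)·26.26/4555 = 0.0048168392.
deff = 0.0053744796 / 0.0048168392 = 1.1158.

1.1158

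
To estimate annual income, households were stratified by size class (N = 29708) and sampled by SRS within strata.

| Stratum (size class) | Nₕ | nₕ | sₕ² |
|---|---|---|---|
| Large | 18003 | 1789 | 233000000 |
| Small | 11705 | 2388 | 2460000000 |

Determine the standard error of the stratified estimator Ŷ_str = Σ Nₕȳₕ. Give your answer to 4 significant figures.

Var(Ŷ_str) = Σₕ Nₕ²(1 − fₕ)sₕ²/nₕ.
Large: 18003²·(1 − 1789/18003)·233000000/1789 = 3.8017244 × 10^13.
Small: 11705²·(1 − 2388/11705)·2460000000/2388 = 1.1234359 × 10^14.
Sum = 1.5036083 × 10^14.
SE = √(1.5036083 × 10^14) = 1.226 × 10^7.

1.226 × 10^7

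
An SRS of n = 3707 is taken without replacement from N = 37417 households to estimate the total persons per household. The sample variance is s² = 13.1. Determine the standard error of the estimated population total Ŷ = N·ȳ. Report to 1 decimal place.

Var(Ŷ) = N²·Var(ȳ) = N²·(1 − n/N)·s²/n.
f = 3707/37417 = 0.09907261; Var(ȳ) = 0.90092739·13.1/3707 = 0.0031837466.
Var(Ŷ) = 37417² · 0.0031837466 = 4.4573468 × 10^6.
SE(Ŷ) = √(4.4573468 × 10^6) = 2111.2.

2111.2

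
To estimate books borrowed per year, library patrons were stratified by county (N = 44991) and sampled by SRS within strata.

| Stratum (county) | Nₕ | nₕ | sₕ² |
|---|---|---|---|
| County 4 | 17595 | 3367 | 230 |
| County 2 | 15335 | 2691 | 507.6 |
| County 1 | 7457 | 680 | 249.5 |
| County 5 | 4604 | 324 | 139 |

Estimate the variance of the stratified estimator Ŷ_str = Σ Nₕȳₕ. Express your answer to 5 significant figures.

Var(Ŷ_str) = Σₕ Nₕ²(1 − fₕ)sₕ²/nₕ.
County 4: 17595²·(1 − 3367/17595)·230/3367 = 1.7100856 × 10^7.
County 2: 15335²·(1 − 2691/15335)·507.6/2691 = 3.6574313 × 10^7.
County 1: 7457²·(1 − 680/7457)·249.5/680 = 1.8542286 × 10^7.
County 5: 4604²·(1 − 324/4604)·139/324 = 8.4537398 × 10^6.
Sum = 8.0671195 × 10^7.

8.0671 × 10^7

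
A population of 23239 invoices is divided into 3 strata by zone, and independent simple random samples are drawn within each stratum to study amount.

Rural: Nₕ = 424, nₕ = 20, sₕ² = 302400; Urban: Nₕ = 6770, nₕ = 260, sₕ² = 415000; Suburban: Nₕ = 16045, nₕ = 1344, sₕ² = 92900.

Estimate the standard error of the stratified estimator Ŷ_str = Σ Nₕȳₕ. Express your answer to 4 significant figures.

298700

Var(Ŷ_str) = Σₕ Nₕ²(1 − fₕ)sₕ²/nₕ.
Rural: 424²·(1 − 20/424)·302400/20 = 2.5899955 × 10^9.
Urban: 6770²·(1 − 260/6770)·415000/260 = 7.034681 × 10^10.
Suburban: 16045²·(1 − 1344/16045)·92900/1344 = 1.6304333 × 10^10.
Sum = 8.9241139 × 10^10.
SE = √(8.9241139 × 10^10) = 298700.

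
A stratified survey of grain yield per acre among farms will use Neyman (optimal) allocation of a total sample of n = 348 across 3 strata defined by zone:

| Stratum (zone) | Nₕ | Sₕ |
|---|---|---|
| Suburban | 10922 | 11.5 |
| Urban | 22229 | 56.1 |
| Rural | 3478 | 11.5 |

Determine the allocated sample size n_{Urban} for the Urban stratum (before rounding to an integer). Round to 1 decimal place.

Neyman allocation: nₕ = n·NₕSₕ / Σⱼ NⱼSⱼ.
Σ NⱼSⱼ = 10922·11.5 + 22229·56.1 + 3478·11.5 = 1.4126469 × 10^6.
n_{Urban} = 348·22229·56.1 / (1.4126469 × 10^6) = 307.2.

307.2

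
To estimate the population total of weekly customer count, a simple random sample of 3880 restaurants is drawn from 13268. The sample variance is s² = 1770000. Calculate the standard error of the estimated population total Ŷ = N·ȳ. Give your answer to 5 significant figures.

238370

Var(Ŷ) = N²·Var(ȳ) = N²·(1 − n/N)·s²/n.
f = 3880/13268 = 0.29243292; Var(ȳ) = 0.70756708·1770000/3880 = 322.78189.
Var(Ŷ) = 13268² · 322.78189 = 5.6822467 × 10^10.
SE(Ŷ) = √(5.6822467 × 10^10) = 238370.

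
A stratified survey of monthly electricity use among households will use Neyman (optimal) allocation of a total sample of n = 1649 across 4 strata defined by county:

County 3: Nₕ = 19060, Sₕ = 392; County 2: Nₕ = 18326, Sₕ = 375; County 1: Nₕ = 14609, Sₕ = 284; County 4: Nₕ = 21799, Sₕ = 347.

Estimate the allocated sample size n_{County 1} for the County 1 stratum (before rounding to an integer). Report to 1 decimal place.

262.6

Neyman allocation: nₕ = n·NₕSₕ / Σⱼ NⱼSⱼ.
Σ NⱼSⱼ = 19060·392 + 18326·375 + 14609·284 + 21799·347 = 2.6056979 × 10^7.
n_{County 1} = 1649·14609·284 / (2.6056979 × 10^7) = 262.6.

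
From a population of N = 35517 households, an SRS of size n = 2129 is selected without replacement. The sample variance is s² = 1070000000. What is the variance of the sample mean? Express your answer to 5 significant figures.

472460

Under SRS without replacement, Var(ȳ) = (1 − f)·s²/n with f = n/N = 2129/35517 = 0.05994313.
Var(ȳ) = (1 − 0.05994313)·1070000000/2129 = 0.94005687·502583.37 = 472456.95.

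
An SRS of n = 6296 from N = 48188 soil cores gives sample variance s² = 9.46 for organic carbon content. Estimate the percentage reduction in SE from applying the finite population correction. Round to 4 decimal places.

6.7613

f = n/N = 6296/48188 = 0.13065493.
SE_no-fpc = √(s²/n) = 0.038762628; SE_fpc = √((1−f)s²/n) = 0.036141761.
Ratio = √(1−f) = 0.93238676. Reduction = 100·(1 − 0.93238676) = 6.7613%.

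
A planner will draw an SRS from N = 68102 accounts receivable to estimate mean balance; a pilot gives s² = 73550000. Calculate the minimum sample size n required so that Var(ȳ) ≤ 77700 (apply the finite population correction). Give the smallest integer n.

Without fpc, n₀ = s²/D = 73550000/77700 = 946.5894.
With fpc, (1 − n/N)·s²/n ≤ D requires n ≥ n₀/(1 + n₀/N) = 946.5894/(1 + 946.5894/68102) = 933.6126.
Rounding up, n = 934.

934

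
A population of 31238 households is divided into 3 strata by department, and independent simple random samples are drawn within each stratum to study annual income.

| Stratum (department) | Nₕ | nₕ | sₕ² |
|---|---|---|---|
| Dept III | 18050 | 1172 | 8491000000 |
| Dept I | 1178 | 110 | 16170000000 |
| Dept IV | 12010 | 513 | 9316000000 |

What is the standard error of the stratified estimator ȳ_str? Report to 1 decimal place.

Var(ȳ_str) = Σₕ Wₕ²(1 − fₕ)sₕ²/nₕ with Wₕ = Nₕ/N, N = 31238.
Dept III: Wₕ = 0.57782188; term = 0.57782188²·(1 − 0.06493075)·8491000000/1172 = 2.2618457 × 10^6.
Dept I: Wₕ = 0.03771048; term = 0.03771048²·(1 − 0.09337861)·16170000000/110 = 189525.41.
Dept IV: Wₕ = 0.38446764; term = 0.38446764²·(1 − 0.04271440)·9316000000/513 = 2.5696455 × 10^6.
Sum = 5.0210166 × 10^6.
SE = √(5.0210166 × 10^6) = 2240.8.

2240.8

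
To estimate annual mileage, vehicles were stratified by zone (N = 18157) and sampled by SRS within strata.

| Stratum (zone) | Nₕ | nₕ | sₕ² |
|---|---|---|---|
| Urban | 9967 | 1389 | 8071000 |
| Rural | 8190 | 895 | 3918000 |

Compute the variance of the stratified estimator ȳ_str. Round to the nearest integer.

2300

Var(ȳ_str) = Σₕ Wₕ²(1 − fₕ)sₕ²/nₕ with Wₕ = Nₕ/N, N = 18157.
Urban: Wₕ = 0.54893430; term = 0.54893430²·(1 − 0.13935989)·8071000/1389 = 1506.9103.
Rural: Wₕ = 0.45106570; term = 0.45106570²·(1 − 0.10927961)·3918000/895 = 793.34558.
Sum = 2300.2559.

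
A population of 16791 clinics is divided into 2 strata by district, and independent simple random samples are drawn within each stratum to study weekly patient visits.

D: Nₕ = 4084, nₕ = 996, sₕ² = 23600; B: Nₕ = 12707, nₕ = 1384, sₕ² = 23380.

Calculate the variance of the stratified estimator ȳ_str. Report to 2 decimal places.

9.68

Var(ȳ_str) = Σₕ Wₕ²(1 − fₕ)sₕ²/nₕ with Wₕ = Nₕ/N, N = 16791.
D: Wₕ = 0.24322554; term = 0.24322554²·(1 − 0.24387855)·23600/996 = 1.0598943.
B: Wₕ = 0.75677446; term = 0.75677446²·(1 − 0.10891635)·23380/1384 = 8.6210434.
Sum = 9.6809377.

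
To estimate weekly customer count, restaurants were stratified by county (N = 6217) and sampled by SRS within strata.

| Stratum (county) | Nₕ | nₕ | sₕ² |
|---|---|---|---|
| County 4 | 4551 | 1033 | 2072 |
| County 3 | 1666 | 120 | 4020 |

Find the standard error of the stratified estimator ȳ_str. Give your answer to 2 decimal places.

1.75

Var(ȳ_str) = Σₕ Wₕ²(1 − fₕ)sₕ²/nₕ with Wₕ = Nₕ/N, N = 6217.
County 4: Wₕ = 0.73202509; term = 0.73202509²·(1 − 0.22698308)·2072/1033 = 0.83086481.
County 3: Wₕ = 0.26797491; term = 0.26797491²·(1 − 0.07202881)·4020/120 = 2.2323771.
Sum = 3.0632419.
SE = √(3.0632419) = 1.75.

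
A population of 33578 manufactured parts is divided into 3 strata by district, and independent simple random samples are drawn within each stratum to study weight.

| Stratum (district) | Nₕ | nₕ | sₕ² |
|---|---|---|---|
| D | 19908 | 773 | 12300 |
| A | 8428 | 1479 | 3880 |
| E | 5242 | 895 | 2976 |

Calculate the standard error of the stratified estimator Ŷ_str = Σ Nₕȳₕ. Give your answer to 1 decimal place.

79315.4

Var(Ŷ_str) = Σₕ Nₕ²(1 − fₕ)sₕ²/nₕ.
D: 19908²·(1 − 773/19908)·12300/773 = 6.0615224 × 10^9.
A: 8428²·(1 − 1479/8428)·3880/1479 = 1.5364216 × 10^8.
E: 5242²·(1 − 895/5242)·2976/895 = 7.5769871 × 10^7.
Sum = 6.2909344 × 10^9.
SE = √(6.2909344 × 10^9) = 79315.4.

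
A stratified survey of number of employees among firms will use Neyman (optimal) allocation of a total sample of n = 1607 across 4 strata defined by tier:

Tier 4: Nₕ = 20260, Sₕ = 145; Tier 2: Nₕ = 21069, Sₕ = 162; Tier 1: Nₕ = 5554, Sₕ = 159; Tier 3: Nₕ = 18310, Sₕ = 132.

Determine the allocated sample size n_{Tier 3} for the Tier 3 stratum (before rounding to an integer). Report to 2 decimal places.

402.45

Neyman allocation: nₕ = n·NₕSₕ / Σⱼ NⱼSⱼ.
Σ NⱼSⱼ = 20260·145 + 21069·162 + 5554·159 + 18310·132 = 9.650884 × 10^6.
n_{Tier 3} = 1607·18310·132 / (9.650884 × 10^6) = 402.45.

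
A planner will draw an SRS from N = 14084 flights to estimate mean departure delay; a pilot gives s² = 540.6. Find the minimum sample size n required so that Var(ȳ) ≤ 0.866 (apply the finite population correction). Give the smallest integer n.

Without fpc, n₀ = s²/D = 540.6/0.866 = 624.2494.
With fpc, (1 − n/N)·s²/n ≤ D requires n ≥ n₀/(1 + n₀/N) = 624.2494/(1 + 624.2494/14084) = 597.7549.
Rounding up, n = 598.

598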